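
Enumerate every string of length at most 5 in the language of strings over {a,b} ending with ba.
ba, aba, bba, aaba, abba, baba, bbba, aaaba, aabba, ababa, abbba, baaba, babba, bbaba, bbbba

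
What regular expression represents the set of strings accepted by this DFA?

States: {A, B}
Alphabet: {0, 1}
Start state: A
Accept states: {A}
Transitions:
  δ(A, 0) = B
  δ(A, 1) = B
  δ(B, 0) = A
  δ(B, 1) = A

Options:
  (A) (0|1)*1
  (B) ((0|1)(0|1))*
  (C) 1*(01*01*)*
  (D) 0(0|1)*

Check each option against the DFA on short strings; one disagreement eliminates an option:
  (A) (0|1)*1: on ε the DFA stays in A and accepts (A ∈ Accept), but the regex does not match it → eliminate
  (B) ((0|1)(0|1))*: agrees with the DFA on every string of length ≤ 6
  (C) 1*(01*01*)*: on '1' the DFA goes A → B and rejects (B ∉ Accept), but the regex matches it → eliminate
  (D) 0(0|1)*: on ε the DFA stays in A and accepts (A ∈ Accept), but the regex does not match it → eliminate
Only (B) is consistent with the DFA.
(B) ((0|1)(0|1))*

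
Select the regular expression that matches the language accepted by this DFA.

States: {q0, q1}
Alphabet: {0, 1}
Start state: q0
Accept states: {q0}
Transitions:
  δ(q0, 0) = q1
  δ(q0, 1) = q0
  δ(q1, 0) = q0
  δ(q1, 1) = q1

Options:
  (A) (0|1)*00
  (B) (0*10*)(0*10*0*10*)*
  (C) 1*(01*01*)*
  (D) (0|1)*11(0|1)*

Check each option against the DFA on short strings; one disagreement eliminates an option:
  (A) (0|1)*00: on ε the DFA stays in q0 and accepts (q0 ∈ Accept), but the regex does not match it → eliminate
  (B) (0*10*)(0*10*0*10*)*: on ε the DFA stays in q0 and accepts (q0 ∈ Accept), but the regex does not match it → eliminate
  (C) 1*(01*01*)*: agrees with the DFA on every string of length ≤ 6
  (D) (0|1)*11(0|1)*: on ε the DFA stays in q0 and accepts (q0 ∈ Accept), but the regex does not match it → eliminate
Only (C) is consistent with the DFA.
(C) 1*(01*01*)*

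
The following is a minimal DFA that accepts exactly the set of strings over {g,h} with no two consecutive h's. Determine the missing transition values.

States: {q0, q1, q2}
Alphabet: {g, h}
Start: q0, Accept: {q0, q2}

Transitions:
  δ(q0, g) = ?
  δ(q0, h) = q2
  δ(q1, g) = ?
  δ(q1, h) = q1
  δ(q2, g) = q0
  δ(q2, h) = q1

From the language and accept set, identify what each state tracks — q0: last symbol not h (ok); q1: saw hh (dead); q2: last symbol h (ok).
Each missing δ(q, a) is the state matching the new tracked value after reading a.
δ(q0, g) = q0; δ(q1, g) = q1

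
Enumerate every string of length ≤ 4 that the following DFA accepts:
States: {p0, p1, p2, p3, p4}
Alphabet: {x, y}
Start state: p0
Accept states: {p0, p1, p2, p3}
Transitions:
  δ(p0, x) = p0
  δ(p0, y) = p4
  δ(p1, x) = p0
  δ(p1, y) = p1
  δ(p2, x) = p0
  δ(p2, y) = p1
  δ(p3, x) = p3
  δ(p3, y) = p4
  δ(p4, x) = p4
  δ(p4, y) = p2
ε, x, xx, yy, xxx, xyy, yxy, yyx, yyy, xxxx, xxyy, xyxy, xyyx, xyyy, yxxy, yxyx, yxyy, yyxx, yyyx, yyyy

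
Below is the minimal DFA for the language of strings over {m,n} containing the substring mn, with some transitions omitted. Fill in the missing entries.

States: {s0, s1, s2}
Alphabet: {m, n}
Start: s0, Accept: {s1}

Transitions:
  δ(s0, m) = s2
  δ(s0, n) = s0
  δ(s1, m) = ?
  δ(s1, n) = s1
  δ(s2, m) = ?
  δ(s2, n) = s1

From the language and accept set, identify what each state tracks — s0: no m seen yet; s1: substring mn seen; s2: seen a m, waiting for n.
Each missing δ(q, a) is the state matching the new tracked value after reading a.
δ(s1, m) = s1; δ(s2, m) = s2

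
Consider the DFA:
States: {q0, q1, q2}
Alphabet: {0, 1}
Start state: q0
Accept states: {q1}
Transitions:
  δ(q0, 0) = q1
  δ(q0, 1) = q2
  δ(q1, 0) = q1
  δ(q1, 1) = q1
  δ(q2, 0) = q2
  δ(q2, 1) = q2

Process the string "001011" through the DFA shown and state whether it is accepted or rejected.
Processing string "001011":
  q0 --0--> q1
  q1 --0--> q1
  q1 --1--> q1
  q1 --0--> q1
  q1 --1--> q1
  q1 --1--> q1
Final state: q1
Accept states: {q1}
Yes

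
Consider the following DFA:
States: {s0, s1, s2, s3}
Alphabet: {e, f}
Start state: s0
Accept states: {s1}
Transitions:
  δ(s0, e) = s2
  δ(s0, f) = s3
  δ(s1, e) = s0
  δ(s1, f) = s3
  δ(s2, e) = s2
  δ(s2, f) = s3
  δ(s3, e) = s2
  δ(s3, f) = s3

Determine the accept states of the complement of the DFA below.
Complement accept states = All states \ Original accept states
= {s0, s1, s2, s3} \ {s1}
{s0, s2, s3}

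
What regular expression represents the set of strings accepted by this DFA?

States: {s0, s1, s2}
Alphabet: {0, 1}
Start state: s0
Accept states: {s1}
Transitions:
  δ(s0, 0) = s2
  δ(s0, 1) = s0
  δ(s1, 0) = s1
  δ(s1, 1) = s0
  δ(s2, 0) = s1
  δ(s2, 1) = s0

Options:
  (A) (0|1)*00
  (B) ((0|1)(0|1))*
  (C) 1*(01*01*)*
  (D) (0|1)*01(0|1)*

Check each option against the DFA on short strings; one disagreement eliminates an option:
  (A) (0|1)*00: agrees with the DFA on every string of length ≤ 6
  (B) ((0|1)(0|1))*: on ε the DFA stays in s0 and rejects (s0 ∉ Accept), but the regex matches it → eliminate
  (C) 1*(01*01*)*: on ε the DFA stays in s0 and rejects (s0 ∉ Accept), but the regex matches it → eliminate
  (D) (0|1)*01(0|1)*: on '00' the DFA goes s0 → s2 → s1 and accepts (s1 ∈ Accept), but the regex does not match it → eliminate
Only (A) is consistent with the DFA.
(A) (0|1)*00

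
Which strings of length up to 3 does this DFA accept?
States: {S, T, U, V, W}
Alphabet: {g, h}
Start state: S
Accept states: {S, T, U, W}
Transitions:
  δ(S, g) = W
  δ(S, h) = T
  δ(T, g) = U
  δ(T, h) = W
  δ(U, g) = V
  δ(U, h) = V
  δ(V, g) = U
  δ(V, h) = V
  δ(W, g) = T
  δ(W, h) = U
ε, g, h, gg, gh, hg, hh, ggg, ggh, hhg, hhh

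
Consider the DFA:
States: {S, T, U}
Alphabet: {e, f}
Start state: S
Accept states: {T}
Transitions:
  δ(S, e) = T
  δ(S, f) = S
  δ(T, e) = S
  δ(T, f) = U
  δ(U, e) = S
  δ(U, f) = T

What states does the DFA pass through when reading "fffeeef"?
read 'f': S → S
  read 'f': S → S
  read 'f': S → S
  read 'e': S → T
  read 'e': T → S
  read 'e': S → T
  read 'f': T → U
S -> S -> S -> S -> T -> S -> T -> U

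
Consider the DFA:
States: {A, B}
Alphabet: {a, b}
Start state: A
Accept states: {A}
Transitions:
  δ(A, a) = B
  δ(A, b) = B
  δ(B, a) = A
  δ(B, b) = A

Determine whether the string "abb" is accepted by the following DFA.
Processing string "abb":
  A --a--> B
  B --b--> A
  A --b--> B
Final state: B
Accept states: {A}
No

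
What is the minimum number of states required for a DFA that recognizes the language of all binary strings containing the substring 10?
By Myhill–Nerode, count the distinguishable equivalence classes: 3 classes — one per longest suffix of the input that is a prefix of '10' (lengths 0 through 1), plus an absorbing 'already seen 10' class.
3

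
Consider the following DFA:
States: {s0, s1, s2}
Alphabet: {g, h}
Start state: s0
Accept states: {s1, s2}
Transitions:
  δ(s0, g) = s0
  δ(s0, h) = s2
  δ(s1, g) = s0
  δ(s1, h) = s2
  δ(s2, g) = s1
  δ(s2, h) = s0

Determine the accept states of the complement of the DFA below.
Complement accept states = All states \ Original accept states
= {s0, s1, s2} \ {s1, s2}
{s0}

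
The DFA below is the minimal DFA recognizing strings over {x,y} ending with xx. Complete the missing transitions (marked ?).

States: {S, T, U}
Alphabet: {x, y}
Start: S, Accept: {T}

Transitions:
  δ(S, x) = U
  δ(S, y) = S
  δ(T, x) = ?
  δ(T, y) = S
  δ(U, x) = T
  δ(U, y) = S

From the language and accept set, identify what each state tracks — S: last symbol not x; T: two trailing x's; U: one trailing x.
Each missing δ(q, a) is the state matching the new tracked value after reading a.
δ(T, x) = T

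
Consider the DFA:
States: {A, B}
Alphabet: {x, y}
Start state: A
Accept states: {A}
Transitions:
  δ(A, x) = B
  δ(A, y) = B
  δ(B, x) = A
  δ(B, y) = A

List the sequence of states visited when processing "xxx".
read 'x': A → B
  read 'x': B → A
  read 'x': A → B
A -> B -> A -> B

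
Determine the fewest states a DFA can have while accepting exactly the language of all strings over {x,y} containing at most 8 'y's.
By Myhill–Nerode, count the distinguishable equivalence classes: 10 classes — having seen 0, 1, …, 8, or >8 copies of 'y'; counts 0 through 8 are accepting and >8 is dead.
10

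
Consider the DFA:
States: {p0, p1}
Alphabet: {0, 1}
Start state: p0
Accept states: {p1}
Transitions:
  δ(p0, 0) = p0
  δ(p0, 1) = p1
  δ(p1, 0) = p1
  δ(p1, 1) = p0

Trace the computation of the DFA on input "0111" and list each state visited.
read '0': p0 → p0
  read '1': p0 → p1
  read '1': p1 → p0
  read '1': p0 → p1
p0 -> p0 -> p1 -> p0 -> p1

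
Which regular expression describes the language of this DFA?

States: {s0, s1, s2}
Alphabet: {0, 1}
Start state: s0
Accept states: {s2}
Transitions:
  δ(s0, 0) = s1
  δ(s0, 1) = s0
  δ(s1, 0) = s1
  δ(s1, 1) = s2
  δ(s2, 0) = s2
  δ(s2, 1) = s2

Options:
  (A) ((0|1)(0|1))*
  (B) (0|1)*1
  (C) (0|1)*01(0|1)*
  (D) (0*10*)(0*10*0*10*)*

Check each option against the DFA on short strings; one disagreement eliminates an option:
  (A) ((0|1)(0|1))*: on ε the DFA stays in s0 and rejects (s0 ∉ Accept), but the regex matches it → eliminate
  (B) (0|1)*1: on '1' the DFA goes s0 → s0 and rejects (s0 ∉ Accept), but the regex matches it → eliminate
  (C) (0|1)*01(0|1)*: agrees with the DFA on every string of length ≤ 6
  (D) (0*10*)(0*10*0*10*)*: on '1' the DFA goes s0 → s0 and rejects (s0 ∉ Accept), but the regex matches it → eliminate
Only (C) is consistent with the DFA.
(C) (0|1)*01(0|1)*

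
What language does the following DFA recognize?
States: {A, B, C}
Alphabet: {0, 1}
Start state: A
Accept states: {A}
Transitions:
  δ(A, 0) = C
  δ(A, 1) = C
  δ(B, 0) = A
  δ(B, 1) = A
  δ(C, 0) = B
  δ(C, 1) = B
Testing a few strings:
  '0101' → reject
  '000' → accept
  '011' → accept
  '10' → reject
State roles: A=length ≡ 0 (mod 3); B=length ≡ 2 (mod 3); C=length ≡ 1 (mod 3)
All binary strings whose length is a multiple of 3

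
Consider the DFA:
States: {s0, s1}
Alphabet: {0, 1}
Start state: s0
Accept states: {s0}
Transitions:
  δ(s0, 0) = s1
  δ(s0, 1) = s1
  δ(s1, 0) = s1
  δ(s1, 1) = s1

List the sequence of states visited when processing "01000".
read '0': s0 → s1
  read '1': s1 → s1
  read '0': s1 → s1
  read '0': s1 → s1
  read '0': s1 → s1
s0 -> s1 -> s1 -> s1 -> s1 -> s1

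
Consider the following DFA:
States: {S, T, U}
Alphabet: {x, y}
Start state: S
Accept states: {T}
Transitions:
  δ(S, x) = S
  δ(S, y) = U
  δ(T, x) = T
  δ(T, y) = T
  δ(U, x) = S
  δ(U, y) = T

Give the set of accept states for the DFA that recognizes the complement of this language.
Complement accept states = All states \ Original accept states
= {S, T, U} \ {T}
{S, U}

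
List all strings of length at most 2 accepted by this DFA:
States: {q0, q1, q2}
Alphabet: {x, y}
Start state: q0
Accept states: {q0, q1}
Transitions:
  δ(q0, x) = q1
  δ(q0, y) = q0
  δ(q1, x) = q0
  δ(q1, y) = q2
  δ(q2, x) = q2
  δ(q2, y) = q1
ε, x, y, xx, yx, yy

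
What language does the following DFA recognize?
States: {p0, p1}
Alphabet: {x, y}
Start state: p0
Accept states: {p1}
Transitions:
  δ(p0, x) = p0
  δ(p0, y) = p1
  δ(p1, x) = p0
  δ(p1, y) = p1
Testing a few strings:
  'x' → reject
  'yx' → reject
  'y' → accept
  'xxy' → accept
State roles: p0=last symbol not y; p1=last symbol is y
All strings over {x,y} ending with y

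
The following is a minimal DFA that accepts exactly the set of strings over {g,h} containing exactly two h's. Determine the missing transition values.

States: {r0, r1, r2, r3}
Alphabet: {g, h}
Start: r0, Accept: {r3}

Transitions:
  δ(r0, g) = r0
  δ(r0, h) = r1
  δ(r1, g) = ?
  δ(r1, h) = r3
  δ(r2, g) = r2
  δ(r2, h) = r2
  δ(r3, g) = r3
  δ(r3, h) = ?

From the language and accept set, identify what each state tracks — r0: zero h's; r1: one h; r2: ≥ three h's (dead); r3: two h's.
Each missing δ(q, a) is the state matching the new tracked value after reading a.
δ(r1, g) = r1; δ(r3, h) = r2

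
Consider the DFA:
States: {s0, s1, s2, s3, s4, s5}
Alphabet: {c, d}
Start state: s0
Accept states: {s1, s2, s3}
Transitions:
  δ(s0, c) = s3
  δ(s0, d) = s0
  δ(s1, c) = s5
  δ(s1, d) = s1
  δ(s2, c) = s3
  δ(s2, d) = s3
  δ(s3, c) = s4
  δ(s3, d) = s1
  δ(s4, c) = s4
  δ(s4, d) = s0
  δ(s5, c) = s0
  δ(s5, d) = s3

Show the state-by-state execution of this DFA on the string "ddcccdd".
read 'd': s0 → s0
  read 'd': s0 → s0
  read 'c': s0 → s3
  read 'c': s3 → s4
  read 'c': s4 → s4
  read 'd': s4 → s0
  read 'd': s0 → s0
s0 -> s0 -> s0 -> s3 -> s4 -> s4 -> s0 -> s0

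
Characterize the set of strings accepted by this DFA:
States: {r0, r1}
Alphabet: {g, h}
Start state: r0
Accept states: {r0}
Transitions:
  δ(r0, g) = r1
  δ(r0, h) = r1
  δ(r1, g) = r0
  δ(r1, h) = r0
Testing a few strings:
  'hgh' → reject
  'hg' → accept
  'g' → reject
  'hh' → accept
State roles: r0=even length so far; r1=odd length so far
All strings over {g,h} of even length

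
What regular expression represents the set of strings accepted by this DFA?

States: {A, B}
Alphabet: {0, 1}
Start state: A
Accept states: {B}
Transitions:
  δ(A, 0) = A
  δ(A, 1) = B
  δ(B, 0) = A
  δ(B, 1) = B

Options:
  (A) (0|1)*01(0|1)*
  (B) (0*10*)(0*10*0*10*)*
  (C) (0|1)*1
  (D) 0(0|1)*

Check each option against the DFA on short strings; one disagreement eliminates an option:
  (A) (0|1)*01(0|1)*: on '1' the DFA goes A → B and accepts (B ∈ Accept), but the regex does not match it → eliminate
  (B) (0*10*)(0*10*0*10*)*: on '10' the DFA goes A → B → A and rejects (A ∉ Accept), but the regex matches it → eliminate
  (C) (0|1)*1: agrees with the DFA on every string of length ≤ 6
  (D) 0(0|1)*: on '0' the DFA goes A → A and rejects (A ∉ Accept), but the regex matches it → eliminate
Only (C) is consistent with the DFA.
(C) (0|1)*1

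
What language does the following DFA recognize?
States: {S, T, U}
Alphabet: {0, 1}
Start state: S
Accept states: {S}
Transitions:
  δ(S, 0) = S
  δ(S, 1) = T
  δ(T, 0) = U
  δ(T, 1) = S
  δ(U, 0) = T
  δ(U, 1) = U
Testing a few strings:
  '1' → reject
  '0101' → reject
  '11' → accept
  '0111' → reject
State roles: S=value ≡ 0 (mod 3); T=value ≡ 1 (mod 3); U=value ≡ 2 (mod 3)
All binary strings representing a multiple of 3 (read in base 2; leading zeros allowed and ε counts as 0)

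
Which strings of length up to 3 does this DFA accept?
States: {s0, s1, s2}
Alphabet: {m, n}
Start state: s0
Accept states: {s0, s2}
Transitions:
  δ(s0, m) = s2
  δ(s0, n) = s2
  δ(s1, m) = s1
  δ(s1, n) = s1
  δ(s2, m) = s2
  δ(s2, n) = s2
ε, m, n, mm, mn, nm, nn, mmm, mmn, mnm, mnn, nmm, nmn, nnm, nnn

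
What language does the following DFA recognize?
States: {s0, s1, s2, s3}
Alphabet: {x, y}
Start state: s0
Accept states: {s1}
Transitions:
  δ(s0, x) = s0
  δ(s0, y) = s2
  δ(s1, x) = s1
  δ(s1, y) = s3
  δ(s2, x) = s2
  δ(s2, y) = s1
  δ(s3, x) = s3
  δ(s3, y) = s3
Testing a few strings:
  'y' → reject
  'xyx' → reject
  'yx' → reject
  'yyx' → accept
State roles: s0=zero y's; s1=two y's; s2=one y; s3=≥ three y's (dead)
All strings over {x,y} containing exactly two y's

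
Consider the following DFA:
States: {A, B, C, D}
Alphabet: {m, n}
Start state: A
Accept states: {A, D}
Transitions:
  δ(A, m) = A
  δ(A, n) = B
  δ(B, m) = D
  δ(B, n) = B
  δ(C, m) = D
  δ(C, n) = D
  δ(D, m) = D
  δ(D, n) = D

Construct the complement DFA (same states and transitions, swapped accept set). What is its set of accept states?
Complement accept states = All states \ Original accept states
= {A, B, C, D} \ {A, D}
{B, C}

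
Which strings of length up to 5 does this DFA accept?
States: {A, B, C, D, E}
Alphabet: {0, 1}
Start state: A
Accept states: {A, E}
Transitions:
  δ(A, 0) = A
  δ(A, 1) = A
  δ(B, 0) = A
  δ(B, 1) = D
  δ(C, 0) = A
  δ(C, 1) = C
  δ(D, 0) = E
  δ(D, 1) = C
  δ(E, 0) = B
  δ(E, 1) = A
ε, 0, 1, 00, 01, 10, 11, 000, 001, 010, 011, 100, 101, 110, 111, 0000, 0001, 0010, 0011, 0100, 0101, 0110, 0111, 1000, 1001, 1010, 1011, 1100, 1101, 1110, 1111, 00000, 00001, 00010, 00011, 00100, 00101, 00110, 00111, 01000, 01001, 01010, 01011, 01100, 01101, 01110, 01111, 10000, 10001, 10010, 10011, 10100, 10101, 10110, 10111, 11000, 11001, 11010, 11011, 11100, 11101, 11110, 11111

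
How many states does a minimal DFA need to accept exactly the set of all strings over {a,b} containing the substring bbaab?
By Myhill–Nerode, count the distinguishable equivalence classes: 6 classes — one per longest suffix of the input that is a prefix of 'bbaab' (lengths 0 through 4), plus an absorbing 'already seen bbaab' class.
6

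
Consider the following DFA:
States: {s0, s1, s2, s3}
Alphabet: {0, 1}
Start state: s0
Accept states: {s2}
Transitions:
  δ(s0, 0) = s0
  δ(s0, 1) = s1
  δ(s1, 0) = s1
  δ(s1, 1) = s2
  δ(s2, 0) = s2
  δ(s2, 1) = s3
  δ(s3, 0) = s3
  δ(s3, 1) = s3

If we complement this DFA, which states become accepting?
Complement accept states = All states \ Original accept states
= {s0, s1, s2, s3} \ {s2}
{s0, s1, s3}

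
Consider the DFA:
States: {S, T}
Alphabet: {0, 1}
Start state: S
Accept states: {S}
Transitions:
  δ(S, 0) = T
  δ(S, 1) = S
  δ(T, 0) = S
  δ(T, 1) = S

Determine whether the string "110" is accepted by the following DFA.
Processing string "110":
  S --1--> S
  S --1--> S
  S --0--> T
Final state: T
Accept states: {S}
No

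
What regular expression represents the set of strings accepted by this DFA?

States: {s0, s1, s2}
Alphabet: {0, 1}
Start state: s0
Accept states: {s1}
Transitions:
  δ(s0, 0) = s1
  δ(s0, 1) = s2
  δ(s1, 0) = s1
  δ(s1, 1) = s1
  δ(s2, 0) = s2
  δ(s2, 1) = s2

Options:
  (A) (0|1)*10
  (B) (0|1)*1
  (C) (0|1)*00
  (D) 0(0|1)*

Check each option against the DFA on short strings; one disagreement eliminates an option:
  (A) (0|1)*10: on '0' the DFA goes s0 → s1 and accepts (s1 ∈ Accept), but the regex does not match it → eliminate
  (B) (0|1)*1: on '0' the DFA goes s0 → s1 and accepts (s1 ∈ Accept), but the regex does not match it → eliminate
  (C) (0|1)*00: on '0' the DFA goes s0 → s1 and accepts (s1 ∈ Accept), but the regex does not match it → eliminate
  (D) 0(0|1)*: agrees with the DFA on every string of length ≤ 6
Only (D) is consistent with the DFA.
(D) 0(0|1)*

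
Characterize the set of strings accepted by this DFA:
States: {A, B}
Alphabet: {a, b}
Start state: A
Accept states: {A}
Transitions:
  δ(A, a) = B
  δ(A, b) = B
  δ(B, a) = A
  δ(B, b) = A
Testing a few strings:
  'baa' → reject
  'ba' → accept
  'bbb' → reject
  'a' → reject
State roles: A=even length so far; B=odd length so far
All strings over {a,b} of even length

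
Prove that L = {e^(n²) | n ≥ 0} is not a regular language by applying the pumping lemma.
Assume L is regular with pumping length p. Idea: pumping adds a fixed amount, but gaps between consecutive squares grow.
Choose s = e^(p²) (length p² ≥ p). By the pumping lemma, s = xyz with |xy| ≤ p, |y| > 0, so |y| = k with 1 ≤ k ≤ p. Then |xy²z| = p²+k. Since p² < p²+k ≤ p²+p < (p+1)², the length p²+k lies strictly between consecutive squares, so it is not a perfect square and xy²z ∉ L.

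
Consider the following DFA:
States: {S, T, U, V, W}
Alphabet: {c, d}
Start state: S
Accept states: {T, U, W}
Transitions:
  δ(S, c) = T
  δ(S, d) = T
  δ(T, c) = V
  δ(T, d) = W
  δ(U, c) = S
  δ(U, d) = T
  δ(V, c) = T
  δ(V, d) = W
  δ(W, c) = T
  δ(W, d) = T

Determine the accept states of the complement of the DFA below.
Complement accept states = All states \ Original accept states
= {S, T, U, V, W} \ {T, U, W}
{S, V}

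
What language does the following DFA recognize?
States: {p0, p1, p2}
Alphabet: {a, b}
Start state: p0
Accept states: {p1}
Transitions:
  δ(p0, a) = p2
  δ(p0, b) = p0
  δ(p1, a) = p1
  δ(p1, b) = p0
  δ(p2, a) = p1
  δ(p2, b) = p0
Testing a few strings:
  'bb' → reject
  'aab' → reject
  'ba' → reject
  'bbaa' → accept
State roles: p0=last symbol not a; p1=two trailing a's; p2=one trailing a
All strings over {a,b} ending with aa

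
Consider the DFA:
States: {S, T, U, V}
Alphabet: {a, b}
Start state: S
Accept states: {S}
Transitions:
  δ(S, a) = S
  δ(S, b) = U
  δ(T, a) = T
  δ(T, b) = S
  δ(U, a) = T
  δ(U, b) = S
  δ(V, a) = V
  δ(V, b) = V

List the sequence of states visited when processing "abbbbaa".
read 'a': S → S
  read 'b': S → U
  read 'b': U → S
  read 'b': S → U
  read 'b': U → S
  read 'a': S → S
  read 'a': S → S
S -> S -> U -> S -> U -> S -> S -> S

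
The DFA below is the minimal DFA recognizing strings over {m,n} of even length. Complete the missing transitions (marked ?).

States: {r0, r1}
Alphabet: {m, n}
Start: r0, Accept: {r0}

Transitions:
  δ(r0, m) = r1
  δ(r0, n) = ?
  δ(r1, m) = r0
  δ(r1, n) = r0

From the language and accept set, identify what each state tracks — r0: even length so far; r1: odd length so far.
Each missing δ(q, a) is the state matching the new tracked value after reading a.
δ(r0, n) = r1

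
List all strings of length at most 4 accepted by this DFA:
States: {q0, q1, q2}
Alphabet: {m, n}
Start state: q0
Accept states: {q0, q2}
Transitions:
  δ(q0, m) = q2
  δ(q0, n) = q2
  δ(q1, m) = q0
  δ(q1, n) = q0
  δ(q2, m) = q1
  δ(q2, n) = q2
ε, m, n, mn, nn, mmm, mmn, mnn, nmm, nmn, nnn, mmmm, mmmn, mmnm, mmnn, mnmm, mnmn, mnnn, nmmm, nmmn, nmnm, nmnn, nnmm, nnmn, nnnn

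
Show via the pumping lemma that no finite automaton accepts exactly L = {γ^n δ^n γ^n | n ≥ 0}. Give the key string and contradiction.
Assume L is regular with pumping length p. Idea: pumping the first γ-block unbalances it against the other two.
Choose s = γ^p δ^p γ^p ∈ L (|s| = 3p ≥ p). By the pumping lemma, s = xyz with |xy| ≤ p, |y| > 0, so y = γ^k with k ≥ 1, inside the first γ-block. Then xy²z = γ^(p+k) δ^p γ^p. The first block has length p+k ≠ p, so the three block lengths are no longer equal and xy²z ∉ L.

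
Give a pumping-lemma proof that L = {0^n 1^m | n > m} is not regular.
Assume L is regular with pumping length p. Idea: pumping down the 0-block drops the 0-count to at most the 1-count.
Choose s = 0^(p+1) 1^p ∈ L (|s| = 2p+1 ≥ p). By the pumping lemma, s = xyz with |xy| ≤ p, |y| > 0, so y = 0^k with k ≥ 1. Take i = 0: xz = 0^(p+1−k) 1^p. Since k ≥ 1, p+1−k ≤ p, so the number of 0's is no longer strictly greater than the number of 1's, hence xz ∉ L.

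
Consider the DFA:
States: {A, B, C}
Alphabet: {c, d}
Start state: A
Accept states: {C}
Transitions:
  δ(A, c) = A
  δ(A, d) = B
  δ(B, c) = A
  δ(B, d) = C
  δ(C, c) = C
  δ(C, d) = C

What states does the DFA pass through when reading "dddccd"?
read 'd': A → B
  read 'd': B → C
  read 'd': C → C
  read 'c': C → C
  read 'c': C → C
  read 'd': C → C
A -> B -> C -> C -> C -> C -> C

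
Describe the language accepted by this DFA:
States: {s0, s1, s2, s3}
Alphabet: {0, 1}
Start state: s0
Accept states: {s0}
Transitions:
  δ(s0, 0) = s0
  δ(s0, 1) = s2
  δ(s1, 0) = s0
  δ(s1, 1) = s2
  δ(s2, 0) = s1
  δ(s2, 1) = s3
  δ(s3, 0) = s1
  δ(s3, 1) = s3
Testing a few strings:
  '010' → reject
  '100' → accept
  '11' → reject
  '0' → accept
State roles: s0=value ≡ 0 (mod 4); s1=value ≡ 2 (mod 4); s2=value ≡ 1 (mod 4); s3=value ≡ 3 (mod 4)
All binary strings representing a multiple of 4 (read in base 2; leading zeros allowed and ε counts as 0)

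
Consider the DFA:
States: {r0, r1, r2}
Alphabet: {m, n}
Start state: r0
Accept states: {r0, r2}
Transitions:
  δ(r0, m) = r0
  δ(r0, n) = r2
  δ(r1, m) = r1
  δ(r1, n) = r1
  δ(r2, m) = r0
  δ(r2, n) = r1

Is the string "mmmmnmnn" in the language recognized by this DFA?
Processing string "mmmmnmnn":
  r0 --m--> r0
  r0 --m--> r0
  r0 --m--> r0
  r0 --m--> r0
  r0 --n--> r2
  r2 --m--> r0
  r0 --n--> r2
  r2 --n--> r1
Final state: r1
Accept states: {r0, r2}
No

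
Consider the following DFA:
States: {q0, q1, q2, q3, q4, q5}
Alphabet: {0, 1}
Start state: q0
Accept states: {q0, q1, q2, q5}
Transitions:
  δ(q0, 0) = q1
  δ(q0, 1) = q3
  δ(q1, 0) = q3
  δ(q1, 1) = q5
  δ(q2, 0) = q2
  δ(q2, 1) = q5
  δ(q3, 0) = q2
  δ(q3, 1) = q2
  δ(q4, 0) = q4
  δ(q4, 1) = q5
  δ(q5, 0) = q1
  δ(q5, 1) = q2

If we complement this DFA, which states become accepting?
Complement accept states = All states \ Original accept states
= {q0, q1, q2, q3, q4, q5} \ {q0, q1, q2, q5}
{q3, q4}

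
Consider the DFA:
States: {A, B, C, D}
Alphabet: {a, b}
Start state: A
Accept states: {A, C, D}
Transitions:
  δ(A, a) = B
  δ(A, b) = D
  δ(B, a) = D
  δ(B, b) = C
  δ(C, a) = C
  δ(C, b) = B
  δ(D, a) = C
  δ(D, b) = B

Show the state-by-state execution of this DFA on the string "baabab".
read 'b': A → D
  read 'a': D → C
  read 'a': C → C
  read 'b': C → B
  read 'a': B → D
  read 'b': D → B
A -> D -> C -> C -> B -> D -> B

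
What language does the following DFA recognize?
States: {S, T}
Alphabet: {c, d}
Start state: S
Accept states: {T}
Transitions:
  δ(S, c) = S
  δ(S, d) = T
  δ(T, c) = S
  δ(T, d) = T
Testing a few strings:
  'd' → accept
  'c' → reject
  'dc' → reject
  'dcd' → accept
State roles: S=last symbol not d; T=last symbol is d
All strings over {c,d} ending with d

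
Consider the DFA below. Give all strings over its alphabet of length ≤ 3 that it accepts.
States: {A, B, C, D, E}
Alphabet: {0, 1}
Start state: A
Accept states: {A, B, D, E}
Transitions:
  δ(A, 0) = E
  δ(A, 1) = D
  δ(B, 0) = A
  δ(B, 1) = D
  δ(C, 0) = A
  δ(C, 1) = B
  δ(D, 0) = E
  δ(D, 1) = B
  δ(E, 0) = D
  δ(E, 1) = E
ε, 0, 1, 00, 01, 10, 11, 000, 001, 010, 011, 100, 101, 110, 111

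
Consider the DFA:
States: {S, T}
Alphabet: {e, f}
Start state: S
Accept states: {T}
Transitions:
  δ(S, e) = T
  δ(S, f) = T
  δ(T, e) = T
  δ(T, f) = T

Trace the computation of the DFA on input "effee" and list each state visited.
read 'e': S → T
  read 'f': T → T
  read 'f': T → T
  read 'e': T → T
  read 'e': T → T
S -> T -> T -> T -> T -> T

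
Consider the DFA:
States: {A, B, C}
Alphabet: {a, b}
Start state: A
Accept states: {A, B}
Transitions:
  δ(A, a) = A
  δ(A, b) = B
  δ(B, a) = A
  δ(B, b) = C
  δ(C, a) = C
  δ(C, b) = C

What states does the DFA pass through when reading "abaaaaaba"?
read 'a': A → A
  read 'b': A → B
  read 'a': B → A
  read 'a': A → A
  read 'a': A → A
  read 'a': A → A
  read 'a': A → A
  read 'b': A → B
  read 'a': B → A
A -> A -> B -> A -> A -> A -> A -> A -> B -> A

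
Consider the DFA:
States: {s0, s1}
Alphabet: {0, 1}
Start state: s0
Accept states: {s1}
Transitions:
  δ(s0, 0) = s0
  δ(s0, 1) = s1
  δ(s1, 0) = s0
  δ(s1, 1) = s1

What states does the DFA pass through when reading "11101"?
read '1': s0 → s1
  read '1': s1 → s1
  read '1': s1 → s1
  read '0': s1 → s0
  read '1': s0 → s1
s0 -> s1 -> s1 -> s1 -> s0 -> s1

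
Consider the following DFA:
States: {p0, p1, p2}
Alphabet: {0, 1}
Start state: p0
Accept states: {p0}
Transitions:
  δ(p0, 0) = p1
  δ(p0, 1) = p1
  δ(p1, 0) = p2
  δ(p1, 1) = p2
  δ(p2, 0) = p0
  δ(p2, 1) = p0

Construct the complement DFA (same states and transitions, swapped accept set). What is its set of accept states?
Complement accept states = All states \ Original accept states
= {p0, p1, p2} \ {p0}
{p1, p2}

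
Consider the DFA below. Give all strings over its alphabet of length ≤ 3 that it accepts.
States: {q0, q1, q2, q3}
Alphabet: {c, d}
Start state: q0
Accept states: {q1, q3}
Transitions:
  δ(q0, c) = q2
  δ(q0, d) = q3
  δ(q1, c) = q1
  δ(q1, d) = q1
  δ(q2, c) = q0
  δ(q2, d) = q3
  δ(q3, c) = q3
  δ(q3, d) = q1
d, cd, dc, dd, ccd, cdc, cdd, dcc, dcd, ddc, ddd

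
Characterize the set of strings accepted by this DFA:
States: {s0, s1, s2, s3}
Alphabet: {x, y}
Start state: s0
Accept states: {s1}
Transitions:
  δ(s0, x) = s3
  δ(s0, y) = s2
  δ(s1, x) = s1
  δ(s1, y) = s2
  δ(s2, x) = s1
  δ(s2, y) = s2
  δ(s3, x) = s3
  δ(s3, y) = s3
Testing a few strings:
  'x' → reject
  'y' → reject
  'yy' → reject
  'yx' → accept
State roles: s0=no input read; s1=started with y, last symbol x; s2=started with y, last symbol y; s3=started with x (dead)
All strings over {x,y} that start with y and end with x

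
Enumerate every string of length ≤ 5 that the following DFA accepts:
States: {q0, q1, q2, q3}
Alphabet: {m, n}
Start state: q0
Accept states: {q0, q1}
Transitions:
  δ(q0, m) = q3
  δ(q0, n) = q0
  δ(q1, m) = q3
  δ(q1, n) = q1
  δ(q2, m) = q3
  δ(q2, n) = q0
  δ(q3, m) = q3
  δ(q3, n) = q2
ε, n, nn, mnn, nnn, mmnn, mnnn, nmnn, nnnn, mmmnn, mmnnn, mnmnn, mnnnn, nmmnn, nmnnn, nnmnn, nnnnn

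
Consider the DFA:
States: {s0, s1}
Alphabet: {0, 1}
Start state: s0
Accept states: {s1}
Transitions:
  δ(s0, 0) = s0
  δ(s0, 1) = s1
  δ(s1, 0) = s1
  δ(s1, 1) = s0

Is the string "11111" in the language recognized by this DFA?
Processing string "11111":
  s0 --1--> s1
  s1 --1--> s0
  s0 --1--> s1
  s1 --1--> s0
  s0 --1--> s1
Final state: s1
Accept states: {s1}
Yes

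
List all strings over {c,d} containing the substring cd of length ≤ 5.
cd, ccd, cdc, cdd, dcd, cccd, ccdc, ccdd, cdcc, cdcd, cddc, cddd, dccd, dcdc, dcdd, ddcd, ccccd, cccdc, cccdd, ccdcc, ccdcd, ccddc, ccddd, cdccc, cdccd, cdcdc, cdcdd, cddcc, cddcd, cdddc, cdddd, dcccd, dccdc, dccdd, dcdcc, dcdcd, dcddc, dcddd, ddccd, ddcdc, ddcdd, dddcd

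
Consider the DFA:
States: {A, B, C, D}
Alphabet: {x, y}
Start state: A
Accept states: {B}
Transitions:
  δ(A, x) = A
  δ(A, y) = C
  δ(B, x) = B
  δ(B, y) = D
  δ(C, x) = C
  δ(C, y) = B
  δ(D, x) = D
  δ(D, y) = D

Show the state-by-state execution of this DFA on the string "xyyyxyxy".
read 'x': A → A
  read 'y': A → C
  read 'y': C → B
  read 'y': B → D
  read 'x': D → D
  read 'y': D → D
  read 'x': D → D
  read 'y': D → D
A -> A -> C -> B -> D -> D -> D -> D -> D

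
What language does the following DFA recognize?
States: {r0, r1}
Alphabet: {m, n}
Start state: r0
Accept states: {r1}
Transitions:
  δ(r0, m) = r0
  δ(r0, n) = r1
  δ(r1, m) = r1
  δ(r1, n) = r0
Testing a few strings:
  'nm' → accept
  'n' → accept
  'mm' → reject
  'm' → reject
State roles: r0=even number of n's so far; r1=odd number of n's so far
All strings over {m,n} with an odd number of n's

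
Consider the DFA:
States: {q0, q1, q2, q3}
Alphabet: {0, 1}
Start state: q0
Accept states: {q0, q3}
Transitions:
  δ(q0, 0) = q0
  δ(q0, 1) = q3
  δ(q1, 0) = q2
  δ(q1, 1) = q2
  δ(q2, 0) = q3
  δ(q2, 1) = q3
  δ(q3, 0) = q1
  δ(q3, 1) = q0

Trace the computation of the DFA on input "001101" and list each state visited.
read '0': q0 → q0
  read '0': q0 → q0
  read '1': q0 → q3
  read '1': q3 → q0
  read '0': q0 → q0
  read '1': q0 → q3
q0 -> q0 -> q0 -> q3 -> q0 -> q0 -> q3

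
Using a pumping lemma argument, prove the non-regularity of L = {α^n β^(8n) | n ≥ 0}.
Assume L is regular with pumping length p. Idea: pumping the α-block breaks the 1:8 ratio.
Choose s = α^p β^(8p) (length 9p ≥ p). By the pumping lemma, s = xyz with |xy| ≤ p, |y| > 0, so y = α^k with k ≥ 1. Then xy²z = α^(p+k) β^(8p). For this to be in L we would need 8p = 8(p+k), i.e. 8k = 0, contradicting k ≥ 1. So xy²z ∉ L.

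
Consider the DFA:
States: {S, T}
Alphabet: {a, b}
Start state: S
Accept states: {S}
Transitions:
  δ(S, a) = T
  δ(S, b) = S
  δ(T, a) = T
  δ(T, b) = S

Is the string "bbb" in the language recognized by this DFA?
Processing string "bbb":
  S --b--> S
  S --b--> S
  S --b--> S
Final state: S
Accept states: {S}
Yes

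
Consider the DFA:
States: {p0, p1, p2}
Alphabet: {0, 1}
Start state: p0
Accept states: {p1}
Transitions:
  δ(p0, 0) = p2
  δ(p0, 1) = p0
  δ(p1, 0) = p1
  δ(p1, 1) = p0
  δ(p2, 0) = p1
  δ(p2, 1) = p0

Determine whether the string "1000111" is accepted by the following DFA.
Processing string "1000111":
  p0 --1--> p0
  p0 --0--> p2
  p2 --0--> p1
  p1 --0--> p1
  p1 --1--> p0
  p0 --1--> p0
  p0 --1--> p0
Final state: p0
Accept states: {p1}
No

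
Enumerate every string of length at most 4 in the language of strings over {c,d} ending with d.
d, cd, dd, ccd, cdd, dcd, ddd, cccd, ccdd, cdcd, cddd, dccd, dcdd, ddcd, dddd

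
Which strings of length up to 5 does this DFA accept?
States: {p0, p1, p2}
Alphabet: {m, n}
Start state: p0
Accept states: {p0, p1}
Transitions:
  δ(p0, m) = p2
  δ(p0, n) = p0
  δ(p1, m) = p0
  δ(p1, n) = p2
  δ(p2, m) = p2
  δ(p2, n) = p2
ε, n, nn, nnn, nnnn, nnnnn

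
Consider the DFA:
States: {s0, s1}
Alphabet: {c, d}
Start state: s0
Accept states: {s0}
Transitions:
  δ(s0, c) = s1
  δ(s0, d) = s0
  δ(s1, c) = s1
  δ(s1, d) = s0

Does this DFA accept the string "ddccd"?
Processing string "ddccd":
  s0 --d--> s0
  s0 --d--> s0
  s0 --c--> s1
  s1 --c--> s1
  s1 --d--> s0
Final state: s0
Accept states: {s0}
Yes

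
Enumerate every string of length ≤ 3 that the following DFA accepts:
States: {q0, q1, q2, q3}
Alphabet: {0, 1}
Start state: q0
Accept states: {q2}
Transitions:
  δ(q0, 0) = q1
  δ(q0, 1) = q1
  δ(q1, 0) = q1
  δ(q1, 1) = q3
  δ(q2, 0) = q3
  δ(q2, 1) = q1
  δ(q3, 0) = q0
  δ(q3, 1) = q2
011, 111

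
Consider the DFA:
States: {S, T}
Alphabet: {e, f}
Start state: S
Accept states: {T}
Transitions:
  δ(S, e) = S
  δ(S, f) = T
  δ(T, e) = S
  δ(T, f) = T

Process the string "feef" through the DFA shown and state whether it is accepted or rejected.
Processing string "feef":
  S --f--> T
  T --e--> S
  S --e--> S
  S --f--> T
Final state: T
Accept states: {T}
Yes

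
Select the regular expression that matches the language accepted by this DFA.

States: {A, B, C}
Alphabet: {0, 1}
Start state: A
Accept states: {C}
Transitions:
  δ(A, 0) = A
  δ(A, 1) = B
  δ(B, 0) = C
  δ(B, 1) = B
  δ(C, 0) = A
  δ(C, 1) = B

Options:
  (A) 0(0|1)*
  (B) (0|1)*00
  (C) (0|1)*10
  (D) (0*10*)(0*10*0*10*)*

Check each option against the DFA on short strings; one disagreement eliminates an option:
  (A) 0(0|1)*: on '0' the DFA goes A → A and rejects (A ∉ Accept), but the regex matches it → eliminate
  (B) (0|1)*00: on '00' the DFA goes A → A → A and rejects (A ∉ Accept), but the regex matches it → eliminate
  (C) (0|1)*10: agrees with the DFA on every string of length ≤ 6
  (D) (0*10*)(0*10*0*10*)*: on '1' the DFA goes A → B and rejects (B ∉ Accept), but the regex matches it → eliminate
Only (C) is consistent with the DFA.
(C) (0|1)*10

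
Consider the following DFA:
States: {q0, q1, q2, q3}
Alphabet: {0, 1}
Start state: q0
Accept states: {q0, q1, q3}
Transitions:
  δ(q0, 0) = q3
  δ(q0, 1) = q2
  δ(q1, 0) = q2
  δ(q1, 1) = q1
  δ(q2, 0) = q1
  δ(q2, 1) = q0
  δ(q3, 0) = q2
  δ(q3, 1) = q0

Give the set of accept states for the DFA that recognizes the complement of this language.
Complement accept states = All states \ Original accept states
= {q0, q1, q2, q3} \ {q0, q1, q3}
{q2}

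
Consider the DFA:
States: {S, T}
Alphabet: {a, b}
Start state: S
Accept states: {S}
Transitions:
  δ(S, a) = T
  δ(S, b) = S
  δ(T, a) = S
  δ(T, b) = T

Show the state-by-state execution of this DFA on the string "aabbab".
read 'a': S → T
  read 'a': T → S
  read 'b': S → S
  read 'b': S → S
  read 'a': S → T
  read 'b': T → T
S -> T -> S -> S -> S -> T -> T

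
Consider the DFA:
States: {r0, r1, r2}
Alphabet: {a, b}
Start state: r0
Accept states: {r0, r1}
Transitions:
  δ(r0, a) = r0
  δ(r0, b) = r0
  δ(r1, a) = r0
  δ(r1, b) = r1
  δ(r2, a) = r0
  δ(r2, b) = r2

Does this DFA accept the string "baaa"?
Processing string "baaa":
  r0 --b--> r0
  r0 --a--> r0
  r0 --a--> r0
  r0 --a--> r0
Final state: r0
Accept states: {r0, r1}
Yes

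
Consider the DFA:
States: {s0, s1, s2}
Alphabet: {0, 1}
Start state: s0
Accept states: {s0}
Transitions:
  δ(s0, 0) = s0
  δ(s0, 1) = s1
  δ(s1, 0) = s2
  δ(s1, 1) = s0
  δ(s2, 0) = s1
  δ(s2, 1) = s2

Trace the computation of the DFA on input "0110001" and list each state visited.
read '0': s0 → s0
  read '1': s0 → s1
  read '1': s1 → s0
  read '0': s0 → s0
  read '0': s0 → s0
  read '0': s0 → s0
  read '1': s0 → s1
s0 -> s0 -> s1 -> s0 -> s0 -> s0 -> s0 -> s1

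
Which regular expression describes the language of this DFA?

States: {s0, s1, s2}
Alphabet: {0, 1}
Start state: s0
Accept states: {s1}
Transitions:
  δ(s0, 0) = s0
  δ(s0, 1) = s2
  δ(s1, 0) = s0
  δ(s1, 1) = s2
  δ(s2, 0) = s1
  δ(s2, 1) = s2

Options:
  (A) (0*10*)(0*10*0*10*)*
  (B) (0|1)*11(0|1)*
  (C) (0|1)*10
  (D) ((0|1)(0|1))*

Check each option against the DFA on short strings; one disagreement eliminates an option:
  (A) (0*10*)(0*10*0*10*)*: on '1' the DFA goes s0 → s2 and rejects (s2 ∉ Accept), but the regex matches it → eliminate
  (B) (0|1)*11(0|1)*: on '10' the DFA goes s0 → s2 → s1 and accepts (s1 ∈ Accept), but the regex does not match it → eliminate
  (C) (0|1)*10: agrees with the DFA on every string of length ≤ 6
  (D) ((0|1)(0|1))*: on ε the DFA stays in s0 and rejects (s0 ∉ Accept), but the regex matches it → eliminate
Only (C) is consistent with the DFA.
(C) (0|1)*10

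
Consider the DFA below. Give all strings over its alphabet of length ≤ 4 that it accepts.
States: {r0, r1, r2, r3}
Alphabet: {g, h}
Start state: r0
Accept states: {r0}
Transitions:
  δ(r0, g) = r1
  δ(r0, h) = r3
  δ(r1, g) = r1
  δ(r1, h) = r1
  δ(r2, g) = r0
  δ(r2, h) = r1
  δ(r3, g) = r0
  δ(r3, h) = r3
ε, hg, hhg, hghg, hhhg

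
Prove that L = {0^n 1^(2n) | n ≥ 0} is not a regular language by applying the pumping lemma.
Assume L is regular with pumping length p. Idea: pumping the 0-block breaks the 1:2 ratio.
Choose s = 0^p 1^(2p) (length 3p ≥ p). By the pumping lemma, s = xyz with |xy| ≤ p, |y| > 0, so y = 0^k with k ≥ 1. Then xy²z = 0^(p+k) 1^(2p). For this to be in L we would need 2p = 2(p+k), i.e. 2k = 0, contradicting k ≥ 1. So xy²z ∉ L.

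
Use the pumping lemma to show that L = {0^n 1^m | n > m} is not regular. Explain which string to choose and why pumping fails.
Assume L is regular with pumping length p. Idea: pumping down the 0-block drops the 0-count to at most the 1-count.
Choose s = 0^(p+1) 1^p ∈ L (|s| = 2p+1 ≥ p). By the pumping lemma, s = xyz with |xy| ≤ p, |y| > 0, so y = 0^k with k ≥ 1. Take i = 0: xz = 0^(p+1−k) 1^p. Since k ≥ 1, p+1−k ≤ p, so the number of 0's is no longer strictly greater than the number of 1's, hence xz ∉ L.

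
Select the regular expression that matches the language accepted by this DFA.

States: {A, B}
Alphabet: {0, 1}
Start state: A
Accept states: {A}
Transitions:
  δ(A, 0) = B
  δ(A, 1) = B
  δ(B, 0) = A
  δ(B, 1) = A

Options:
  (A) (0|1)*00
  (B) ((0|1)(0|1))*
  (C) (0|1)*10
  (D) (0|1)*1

Check each option against the DFA on short strings; one disagreement eliminates an option:
  (A) (0|1)*00: on ε the DFA stays in A and accepts (A ∈ Accept), but the regex does not match it → eliminate
  (B) ((0|1)(0|1))*: agrees with the DFA on every string of length ≤ 6
  (C) (0|1)*10: on ε the DFA stays in A and accepts (A ∈ Accept), but the regex does not match it → eliminate
  (D) (0|1)*1: on ε the DFA stays in A and accepts (A ∈ Accept), but the regex does not match it → eliminate
Only (B) is consistent with the DFA.
(B) ((0|1)(0|1))*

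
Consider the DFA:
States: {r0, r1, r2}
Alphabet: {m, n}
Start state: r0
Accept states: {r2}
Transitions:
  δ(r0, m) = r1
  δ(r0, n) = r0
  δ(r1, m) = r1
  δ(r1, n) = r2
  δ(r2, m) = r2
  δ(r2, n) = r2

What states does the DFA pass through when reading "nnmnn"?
read 'n': r0 → r0
  read 'n': r0 → r0
  read 'm': r0 → r1
  read 'n': r1 → r2
  read 'n': r2 → r2
r0 -> r0 -> r0 -> r1 -> r2 -> r2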